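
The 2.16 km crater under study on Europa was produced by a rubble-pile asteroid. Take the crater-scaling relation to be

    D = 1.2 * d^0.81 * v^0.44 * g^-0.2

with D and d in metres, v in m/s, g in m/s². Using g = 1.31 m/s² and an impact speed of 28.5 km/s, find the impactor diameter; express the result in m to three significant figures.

Rearranging for d: d = [D / (1.2 · 28500^0.44 · 1.31^-0.2)]^(1/0.81).
D = 2160 m.
28500^0.44 = 91.23
1.31^-0.2 = 0.9474
Denominator = 1.2 × 91.23 × 0.9474 = 103.7
D / 103.7 = 2160 / 103.7 = 20.83
d = 20.83^(1/0.81) = 20.83^1.2346 = 42.47 m

d ≈ 42.5 m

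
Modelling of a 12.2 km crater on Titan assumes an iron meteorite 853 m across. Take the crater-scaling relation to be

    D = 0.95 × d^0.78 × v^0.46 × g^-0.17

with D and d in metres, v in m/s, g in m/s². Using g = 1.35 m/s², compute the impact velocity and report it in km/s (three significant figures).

v ≈ 10.2 km/s

Rearranging for v: v = [D / (0.95 · 853^0.78 · 1.35^-0.17)]^(1/0.46).
D = 12200 m.
853^0.78 = 193.3
1.35^-0.17 = 0.9503
Denominator = 0.95 × 193.3 × 0.9503 = 174.5
D / 174.5 = 12200 / 174.5 = 69.91
v = 69.91^(1/0.46) = 69.91^2.1739 = 10229 m/s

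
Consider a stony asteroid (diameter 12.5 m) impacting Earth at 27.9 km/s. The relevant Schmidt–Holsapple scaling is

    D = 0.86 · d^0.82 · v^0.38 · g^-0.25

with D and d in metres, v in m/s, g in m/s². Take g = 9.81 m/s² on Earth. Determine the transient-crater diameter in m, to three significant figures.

In SI units: v = 27900 m/s.
d^0.82 = 12.5^0.82 = 7.934
v^0.38 = 27900^0.38 = 48.90
g^-0.25 = 9.81^-0.25 = 0.5650
D = 0.86 × 7.934 × 48.90 × 0.5650 = 188.5 m

D ≈ 189 m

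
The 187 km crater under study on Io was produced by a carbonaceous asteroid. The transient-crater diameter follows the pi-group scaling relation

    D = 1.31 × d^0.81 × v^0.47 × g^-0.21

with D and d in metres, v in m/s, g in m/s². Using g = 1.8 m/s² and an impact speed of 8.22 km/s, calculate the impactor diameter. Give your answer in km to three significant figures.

Rearranging for d: d = [D / (1.31 · 8220^0.47 · 1.8^-0.21)]^(1/0.81).
D = 187000 m.
8220^0.47 = 69.18
1.8^-0.21 = 0.8839
Denominator = 1.31 × 69.18 × 0.8839 = 80.10
D / 80.10 = 187000 / 80.10 = 2335
d = 2335^(1/0.81) = 2335^1.2346 = 14404 m

d ≈ 14.4 km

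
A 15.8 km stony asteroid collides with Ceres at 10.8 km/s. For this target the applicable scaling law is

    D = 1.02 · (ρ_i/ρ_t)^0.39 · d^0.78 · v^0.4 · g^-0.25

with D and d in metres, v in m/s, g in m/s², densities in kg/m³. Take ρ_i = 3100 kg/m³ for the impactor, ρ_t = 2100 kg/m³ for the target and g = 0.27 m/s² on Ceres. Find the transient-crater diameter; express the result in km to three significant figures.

In SI units: d = 15800 m, v = 10800 m/s.
(ρ_i/ρ_t)^0.39 = (3100/2100)^0.39 = 1.164
d^0.78 = 15800^0.78 = 1883
v^0.4 = 10800^0.4 = 41.06
g^-0.25 = 0.27^-0.25 = 1.387
D = 1.02 × 1.164 × 1883 × 41.06 × 1.387 = 1.273 × 10^5 m
   = 127.3 km

D ≈ 127 km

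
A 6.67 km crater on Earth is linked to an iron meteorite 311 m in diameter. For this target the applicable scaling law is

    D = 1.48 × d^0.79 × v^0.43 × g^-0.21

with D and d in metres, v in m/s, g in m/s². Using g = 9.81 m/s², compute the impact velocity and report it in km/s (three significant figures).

Rearranging for v: v = [D / (1.48 · 311^0.79 · 9.81^-0.21)]^(1/0.43).
D = 6670 m.
311^0.79 = 93.17
9.81^-0.21 = 0.6191
Denominator = 1.48 × 93.17 × 0.6191 = 85.37
D / 85.37 = 6670 / 85.37 = 78.13
v = 78.13^(1/0.43) = 78.13^2.3256 = 25231 m/s

v ≈ 25.2 km/s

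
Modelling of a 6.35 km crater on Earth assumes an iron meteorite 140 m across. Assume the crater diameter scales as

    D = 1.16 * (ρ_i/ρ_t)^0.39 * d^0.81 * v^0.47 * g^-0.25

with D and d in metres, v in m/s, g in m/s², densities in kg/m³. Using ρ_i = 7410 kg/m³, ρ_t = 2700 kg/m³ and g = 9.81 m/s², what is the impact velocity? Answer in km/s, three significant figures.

Rearranging for v: v = [D / (1.16 · (7410/2700)^0.39 · 140^0.81 · 9.81^-0.25)]^(1/0.47).
D = 6350 m.
(7410/2700)^0.39 = 1.483
140^0.81 = 54.75
9.81^-0.25 = 0.5650
Denominator = 1.16 × 1.483 × 54.75 × 0.5650 = 53.21
D / 53.21 = 6350 / 53.21 = 119.3
v = 119.3^(1/0.47) = 119.3^2.1277 = 26210 m/s

v ≈ 26.2 km/s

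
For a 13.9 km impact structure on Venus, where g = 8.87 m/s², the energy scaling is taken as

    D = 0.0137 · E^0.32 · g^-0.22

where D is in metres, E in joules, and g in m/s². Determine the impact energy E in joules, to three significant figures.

E ≈ 2.64 × 10^19 J

Rearranging: E = [D / (0.0137 · g^-0.22)]^(1/0.32).
D = 13900 m.
g^-0.22 = 8.87^-0.22 = 0.6187
D / (0.0137 × 0.6187) = 13900 / (8.476 × 10^-3) = 1.640 × 10^6
E = (1.640 × 10^6)^3.125 = 2.639 × 10^19 J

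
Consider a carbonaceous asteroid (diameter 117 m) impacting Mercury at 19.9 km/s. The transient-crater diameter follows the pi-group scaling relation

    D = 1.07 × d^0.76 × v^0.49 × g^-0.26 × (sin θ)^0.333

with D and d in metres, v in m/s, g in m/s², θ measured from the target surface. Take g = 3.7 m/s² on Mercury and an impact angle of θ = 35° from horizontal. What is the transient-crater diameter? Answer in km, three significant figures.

In SI units: v = 19900 m/s.
d^0.76 = 117^0.76 = 37.31
v^0.49 = 19900^0.49 = 127.8
g^-0.26 = 3.7^-0.26 = 0.7117
(sin 35°)^0.333 = 0.5736^0.333 = 0.8310
D = 1.07 × 37.31 × 127.8 × 0.7117 × 0.8310 = 3017 m
   = 3.017 km

D ≈ 3.02 km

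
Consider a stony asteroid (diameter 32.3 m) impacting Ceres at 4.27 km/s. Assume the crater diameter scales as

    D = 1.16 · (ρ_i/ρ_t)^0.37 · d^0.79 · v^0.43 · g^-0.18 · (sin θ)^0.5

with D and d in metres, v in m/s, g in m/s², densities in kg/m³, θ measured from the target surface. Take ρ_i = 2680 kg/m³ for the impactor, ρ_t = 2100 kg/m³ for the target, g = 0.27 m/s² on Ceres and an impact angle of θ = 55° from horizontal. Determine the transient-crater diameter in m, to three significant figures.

D ≈ 824 m

In SI units: v = 4270 m/s.
(ρ_i/ρ_t)^0.37 = (2680/2100)^0.37 = 1.094
d^0.79 = 32.3^0.79 = 15.57
v^0.43 = 4270^0.43 = 36.40
g^-0.18 = 0.27^-0.18 = 1.266
(sin 55°)^0.5 = 0.8192^0.5 = 0.9051
D = 1.16 × 1.094 × 15.57 × 36.40 × 1.266 × 0.9051 = 824.1 m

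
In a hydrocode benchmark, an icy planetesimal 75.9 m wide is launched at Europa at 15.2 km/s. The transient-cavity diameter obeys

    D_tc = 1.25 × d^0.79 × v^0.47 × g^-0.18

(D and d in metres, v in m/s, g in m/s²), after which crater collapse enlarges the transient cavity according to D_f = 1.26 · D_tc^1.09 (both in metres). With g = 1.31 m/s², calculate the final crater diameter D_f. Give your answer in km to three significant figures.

v = 15200 m/s.
d^0.79 = 75.9^0.79 = 30.58
v^0.47 = 15200^0.47 = 92.36
g^-0.18 = 1.31^-0.18 = 0.9526
D_tc = 1.25 × 30.58 × 92.36 × 0.9526 = 3363 m
D_f = 1.26 × (3363)^1.09 = 8800 m
     = 8.800 km

D_f ≈ 8.80 km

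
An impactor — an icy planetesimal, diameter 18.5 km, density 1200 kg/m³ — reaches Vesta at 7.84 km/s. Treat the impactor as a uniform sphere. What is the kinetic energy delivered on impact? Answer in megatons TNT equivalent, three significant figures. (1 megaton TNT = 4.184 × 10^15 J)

E ≈ 2.92 × 10^7 Mt TNT

d = 18500 m; v = 7840 m/s.
Mass m = (π/6) ρ d³ = (π/6) × 1200 × (18500)³ = 3.978 × 10^15 kg
E = ½ m v² = 0.5 × 3.978 × 10^15 × (7840)² = 1.223 × 10^23 J
   = 1.223 × 10^23 / 4.184×10^15 = 2.923 × 10^7 Mt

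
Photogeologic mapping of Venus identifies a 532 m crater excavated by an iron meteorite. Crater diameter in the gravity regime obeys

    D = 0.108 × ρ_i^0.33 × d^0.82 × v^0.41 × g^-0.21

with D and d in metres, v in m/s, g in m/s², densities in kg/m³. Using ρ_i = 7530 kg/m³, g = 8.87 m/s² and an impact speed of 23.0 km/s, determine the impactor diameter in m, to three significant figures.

Rearranging for d: d = [D / (0.108 · 7530^0.33 · 23000^0.41 · 8.87^-0.21)]^(1/0.82).
7530^0.33 = 19.03
23000^0.41 = 61.42
8.87^-0.21 = 0.6323
Denominator = 0.108 × 19.03 × 61.42 × 0.6323 = 79.82
D / 79.82 = 532 / 79.82 = 6.665
d = 6.665^(1/0.82) = 6.665^1.2195 = 10.11 m

d ≈ 10.1 m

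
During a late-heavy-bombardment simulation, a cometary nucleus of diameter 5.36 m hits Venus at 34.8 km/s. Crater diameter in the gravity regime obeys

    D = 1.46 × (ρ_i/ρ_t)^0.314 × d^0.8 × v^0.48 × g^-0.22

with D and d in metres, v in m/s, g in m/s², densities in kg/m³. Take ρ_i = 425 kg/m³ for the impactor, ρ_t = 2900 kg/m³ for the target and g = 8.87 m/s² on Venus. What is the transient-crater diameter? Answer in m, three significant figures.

In SI units: v = 34800 m/s.
(ρ_i/ρ_t)^0.314 = (425/2900)^0.314 = 0.5472
d^0.8 = 5.36^0.8 = 3.831
v^0.48 = 34800^0.48 = 151.3
g^-0.22 = 8.87^-0.22 = 0.6187
D = 1.46 × 0.5472 × 3.831 × 151.3 × 0.6187 = 286.5 m

D ≈ 287 m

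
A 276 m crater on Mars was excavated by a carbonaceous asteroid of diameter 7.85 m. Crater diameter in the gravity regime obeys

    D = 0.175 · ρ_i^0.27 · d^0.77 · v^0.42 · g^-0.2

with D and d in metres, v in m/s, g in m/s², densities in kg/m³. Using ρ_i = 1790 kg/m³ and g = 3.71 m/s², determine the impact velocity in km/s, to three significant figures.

v ≈ 14.2 km/s

Rearranging for v: v = [D / (0.175 · 1790^0.27 · 7.85^0.77 · 3.71^-0.2)]^(1/0.42).
1790^0.27 = 7.556
7.85^0.77 = 4.887
3.71^-0.2 = 0.7694
Denominator = 0.175 × 7.556 × 4.887 × 0.7694 = 4.972
D / 4.972 = 276 / 4.972 = 55.51
v = 55.51^(1/0.42) = 55.51^2.381 = 14235 m/s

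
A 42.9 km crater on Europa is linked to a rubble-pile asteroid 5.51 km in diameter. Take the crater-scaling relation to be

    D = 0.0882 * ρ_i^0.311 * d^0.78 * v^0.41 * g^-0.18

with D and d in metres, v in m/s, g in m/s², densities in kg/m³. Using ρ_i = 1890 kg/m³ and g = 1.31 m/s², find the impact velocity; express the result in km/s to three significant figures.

Rearranging for v: v = [D / (0.0882 · 1890^0.311 · 5510^0.78 · 1.31^-0.18)]^(1/0.41).
D = 42900 m.
1890^0.311 = 10.45
5510^0.78 = 828.1
1.31^-0.18 = 0.9526
Denominator = 0.0882 × 10.45 × 828.1 × 0.9526 = 727.1
D / 727.1 = 42900 / 727.1 = 59.00
v = 59.00^(1/0.41) = 59.00^2.439 = 20850 m/s

v ≈ 20.9 km/s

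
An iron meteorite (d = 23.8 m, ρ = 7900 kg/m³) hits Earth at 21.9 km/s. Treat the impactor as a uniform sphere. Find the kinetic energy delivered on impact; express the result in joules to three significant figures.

E ≈ 1.34 × 10^16 J

v = 21900 m/s.
Mass m = (π/6) ρ d³ = (π/6) × 7900 × (23.8)³ = 5.576 × 10^7 kg
E = ½ m v² = 0.5 × 5.576 × 10^7 × (21900)² = 1.337 × 10^16 J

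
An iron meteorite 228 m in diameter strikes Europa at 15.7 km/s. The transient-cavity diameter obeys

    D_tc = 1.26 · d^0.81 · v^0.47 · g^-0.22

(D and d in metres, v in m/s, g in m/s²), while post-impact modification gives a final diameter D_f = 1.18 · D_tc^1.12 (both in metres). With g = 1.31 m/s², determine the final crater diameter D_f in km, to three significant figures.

v = 15700 m/s.
d^0.81 = 228^0.81 = 81.27
v^0.47 = 15700^0.47 = 93.77
g^-0.22 = 1.31^-0.22 = 0.9423
D_tc = 1.26 × 81.27 × 93.77 × 0.9423 = 9048 m
D_f = 1.18 × (9048)^1.12 = 31858 m
     = 31.86 km

D_f ≈ 31.9 km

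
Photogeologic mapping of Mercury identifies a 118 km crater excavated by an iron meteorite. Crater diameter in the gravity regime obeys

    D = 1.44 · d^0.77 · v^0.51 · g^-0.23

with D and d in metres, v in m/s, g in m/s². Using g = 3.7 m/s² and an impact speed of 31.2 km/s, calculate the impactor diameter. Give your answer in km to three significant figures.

Rearranging for d: d = [D / (1.44 · 31200^0.51 · 3.7^-0.23)]^(1/0.77).
D = 118000 m.
31200^0.51 = 195.9
3.7^-0.23 = 0.7401
Denominator = 1.44 × 195.9 × 0.7401 = 208.8
D / 208.8 = 118000 / 208.8 = 565.1
d = 565.1^(1/0.77) = 565.1^1.2987 = 3751 m

d ≈ 3.75 km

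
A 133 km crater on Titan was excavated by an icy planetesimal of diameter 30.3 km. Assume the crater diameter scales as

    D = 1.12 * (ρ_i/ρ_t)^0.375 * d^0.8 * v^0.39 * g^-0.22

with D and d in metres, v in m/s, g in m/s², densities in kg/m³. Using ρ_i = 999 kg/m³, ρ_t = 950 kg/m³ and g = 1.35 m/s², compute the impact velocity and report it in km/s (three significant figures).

Rearranging for v: v = [D / (1.12 · (999/950)^0.375 · 30300^0.8 · 1.35^-0.22)]^(1/0.39).
D = 133000 m.
(999/950)^0.375 = 1.019
30300^0.8 = 3847
1.35^-0.22 = 0.9361
Denominator = 1.12 × 1.019 × 3847 × 0.9361 = 4110
D / 4110 = 133000 / 4110 = 32.36
v = 32.36^(1/0.39) = 32.36^2.5641 = 7444 m/s

v ≈ 7.44 km/s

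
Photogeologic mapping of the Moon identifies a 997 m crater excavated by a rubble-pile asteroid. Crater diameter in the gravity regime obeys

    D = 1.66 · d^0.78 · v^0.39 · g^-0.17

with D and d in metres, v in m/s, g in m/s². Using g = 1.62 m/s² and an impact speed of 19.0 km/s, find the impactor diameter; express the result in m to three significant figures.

d ≈ 29.4 m

Rearranging for d: d = [D / (1.66 · 19000^0.39 · 1.62^-0.17)]^(1/0.78).
19000^0.39 = 46.64
1.62^-0.17 = 0.9213
Denominator = 1.66 × 46.64 × 0.9213 = 71.33
D / 71.33 = 997 / 71.33 = 13.98
d = 13.98^(1/0.78) = 13.98^1.2821 = 29.42 m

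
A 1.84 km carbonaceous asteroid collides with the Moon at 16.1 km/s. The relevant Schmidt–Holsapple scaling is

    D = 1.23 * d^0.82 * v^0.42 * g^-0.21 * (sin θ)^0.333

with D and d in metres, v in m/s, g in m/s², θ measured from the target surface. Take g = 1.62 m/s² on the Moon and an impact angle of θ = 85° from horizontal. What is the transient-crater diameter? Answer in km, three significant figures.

In SI units: d = 1840 m, v = 16100 m/s.
d^0.82 = 1840^0.82 = 475.5
v^0.42 = 16100^0.42 = 58.46
g^-0.21 = 1.62^-0.21 = 0.9037
(sin 85°)^0.333 = 0.9962^0.333 = 0.9987
D = 1.23 × 475.5 × 58.46 × 0.9037 × 0.9987 = 30858 m
   = 30.86 km

D ≈ 30.9 km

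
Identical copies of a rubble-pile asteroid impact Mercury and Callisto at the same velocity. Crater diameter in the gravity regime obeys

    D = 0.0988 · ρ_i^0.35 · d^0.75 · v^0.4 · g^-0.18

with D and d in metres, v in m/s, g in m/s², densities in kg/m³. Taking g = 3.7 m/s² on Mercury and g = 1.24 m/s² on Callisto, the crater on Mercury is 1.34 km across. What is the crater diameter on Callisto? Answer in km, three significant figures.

D ≈ 1.63 km

All impactor-dependent factors cancel in the ratio, leaving D_Callisto/D_Mercury = (g_Callisto/g_Mercury)^-0.18.
(1.24/3.7)^-0.18 = 0.3351^-0.18 = 1.217
D_Callisto = 1.217 × 1.34 km = 1.63 km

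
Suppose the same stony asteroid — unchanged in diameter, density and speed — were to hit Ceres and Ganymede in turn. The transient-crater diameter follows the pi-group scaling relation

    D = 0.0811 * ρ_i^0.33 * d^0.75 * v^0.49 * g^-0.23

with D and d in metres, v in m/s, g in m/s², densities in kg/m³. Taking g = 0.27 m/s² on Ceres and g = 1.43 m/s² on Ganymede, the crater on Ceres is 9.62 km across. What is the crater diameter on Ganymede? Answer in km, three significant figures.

All impactor-dependent factors cancel in the ratio, leaving D_Ganymede/D_Ceres = (g_Ganymede/g_Ceres)^-0.23.
(1.43/0.27)^-0.23 = 5.296^-0.23 = 0.6815
D_Ganymede = 0.6815 × 9.62 km = 6.56 km

D ≈ 6.56 km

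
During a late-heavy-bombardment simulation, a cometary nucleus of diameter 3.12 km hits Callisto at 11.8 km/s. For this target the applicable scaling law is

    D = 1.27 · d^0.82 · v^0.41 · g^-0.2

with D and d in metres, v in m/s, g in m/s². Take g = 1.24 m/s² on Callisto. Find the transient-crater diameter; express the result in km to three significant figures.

D ≈ 41.7 km

In SI units: d = 3120 m, v = 11800 m/s.
d^0.82 = 3120^0.82 = 733.2
v^0.41 = 11800^0.41 = 46.72
g^-0.2 = 1.24^-0.2 = 0.9579
D = 1.27 × 733.2 × 46.72 × 0.9579 = 41672 m
   = 41.67 km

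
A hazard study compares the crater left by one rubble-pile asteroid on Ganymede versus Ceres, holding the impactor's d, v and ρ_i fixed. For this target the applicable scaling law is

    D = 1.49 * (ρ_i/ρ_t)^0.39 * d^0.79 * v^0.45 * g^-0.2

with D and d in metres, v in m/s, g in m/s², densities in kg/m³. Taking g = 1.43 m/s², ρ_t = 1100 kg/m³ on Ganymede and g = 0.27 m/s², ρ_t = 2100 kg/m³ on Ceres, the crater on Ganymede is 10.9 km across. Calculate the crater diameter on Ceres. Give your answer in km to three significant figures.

The impactor-only factors (d, v, ρ_i) cancel in the ratio, leaving D_Ceres/D_Ganymede = (g_Ceres/g_Ganymede)^-0.2 · (ρ_t,Ganymede/ρ_t,Ceres)^0.39.
(0.27/1.43)^-0.2 = 0.1888^-0.2 = 1.396
(1100/2100)^0.39 = 0.5238^0.39 = 0.7771
Ratio = 1.396 × 0.7771 = 1.085
D_Ceres = 1.085 × 10.9 km = 11.8 km

D ≈ 11.8 km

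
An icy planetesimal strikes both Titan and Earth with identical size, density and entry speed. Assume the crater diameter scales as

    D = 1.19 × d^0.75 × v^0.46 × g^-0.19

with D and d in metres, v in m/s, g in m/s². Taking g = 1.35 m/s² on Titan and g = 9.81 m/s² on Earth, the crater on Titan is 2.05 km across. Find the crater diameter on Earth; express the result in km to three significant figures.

All impactor-dependent factors cancel in the ratio, leaving D_Earth/D_Titan = (g_Earth/g_Titan)^-0.19.
(9.81/1.35)^-0.19 = 7.267^-0.19 = 0.6860
D_Earth = 0.6860 × 2.05 km = 1.41 km

D ≈ 1.41 km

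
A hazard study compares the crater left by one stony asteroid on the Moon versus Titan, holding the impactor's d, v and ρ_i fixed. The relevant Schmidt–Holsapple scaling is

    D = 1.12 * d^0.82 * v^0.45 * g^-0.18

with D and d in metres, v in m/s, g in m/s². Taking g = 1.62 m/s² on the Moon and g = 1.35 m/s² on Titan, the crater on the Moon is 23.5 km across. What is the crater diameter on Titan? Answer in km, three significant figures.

D ≈ 24.3 km

All impactor-dependent factors cancel in the ratio, leaving D_Titan/D_Moon = (g_Titan/g_Moon)^-0.18.
(1.35/1.62)^-0.18 = 0.8333^-0.18 = 1.033
D_Titan = 1.033 × 23.5 km = 24.3 km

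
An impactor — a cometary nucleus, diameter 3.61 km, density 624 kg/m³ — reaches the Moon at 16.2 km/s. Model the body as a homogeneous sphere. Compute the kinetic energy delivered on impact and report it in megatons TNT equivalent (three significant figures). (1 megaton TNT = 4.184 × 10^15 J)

E ≈ 4.82 × 10^5 Mt TNT

d = 3610 m; v = 16200 m/s.
Mass m = (π/6) ρ d³ = (π/6) × 624 × (3610)³ = 1.537 × 10^13 kg
E = ½ m v² = 0.5 × 1.537 × 10^13 × (16200)² = 2.017 × 10^21 J
   = 2.017 × 10^21 / 4.184×10^15 = 4.821 × 10^5 Mt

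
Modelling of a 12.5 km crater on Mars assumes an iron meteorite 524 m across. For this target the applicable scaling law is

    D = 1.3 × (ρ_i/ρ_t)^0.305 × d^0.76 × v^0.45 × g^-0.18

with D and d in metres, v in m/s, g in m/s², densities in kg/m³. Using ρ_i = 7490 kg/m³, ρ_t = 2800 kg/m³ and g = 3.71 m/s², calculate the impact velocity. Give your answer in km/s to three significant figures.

v ≈ 15.7 km/s

Rearranging for v: v = [D / (1.3 · (7490/2800)^0.305 · 524^0.76 · 3.71^-0.18)]^(1/0.45).
D = 12500 m.
(7490/2800)^0.305 = 1.350
524^0.76 = 116.6
3.71^-0.18 = 0.7898
Denominator = 1.3 × 1.350 × 116.6 × 0.7898 = 161.6
D / 161.6 = 12500 / 161.6 = 77.35
v = 77.35^(1/0.45) = 77.35^2.2222 = 15723 m/s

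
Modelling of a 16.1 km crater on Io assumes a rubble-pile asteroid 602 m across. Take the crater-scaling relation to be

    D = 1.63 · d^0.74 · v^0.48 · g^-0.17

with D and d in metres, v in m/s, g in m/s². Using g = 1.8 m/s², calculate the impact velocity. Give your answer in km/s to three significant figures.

v ≈ 13.4 km/s

Rearranging for v: v = [D / (1.63 · 602^0.74 · 1.8^-0.17)]^(1/0.48).
D = 16100 m.
602^0.74 = 114.0
1.8^-0.17 = 0.9049
Denominator = 1.63 × 114.0 × 0.9049 = 168.1
D / 168.1 = 16100 / 168.1 = 95.78
v = 95.78^(1/0.48) = 95.78^2.0833 = 13415 m/s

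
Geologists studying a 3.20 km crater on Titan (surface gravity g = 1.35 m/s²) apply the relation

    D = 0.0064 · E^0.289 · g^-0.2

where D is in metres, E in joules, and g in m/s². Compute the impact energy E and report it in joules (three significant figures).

Rearranging: E = [D / (0.0064 · g^-0.2)]^(1/0.289).
D = 3200 m.
g^-0.2 = 1.35^-0.2 = 0.9417
D / (0.0064 × 0.9417) = 3200 / (6.027 × 10^-3) = 5.309 × 10^5
E = (5.309 × 10^5)^3.4602 = 6.452 × 10^19 J

E ≈ 6.45 × 10^19 J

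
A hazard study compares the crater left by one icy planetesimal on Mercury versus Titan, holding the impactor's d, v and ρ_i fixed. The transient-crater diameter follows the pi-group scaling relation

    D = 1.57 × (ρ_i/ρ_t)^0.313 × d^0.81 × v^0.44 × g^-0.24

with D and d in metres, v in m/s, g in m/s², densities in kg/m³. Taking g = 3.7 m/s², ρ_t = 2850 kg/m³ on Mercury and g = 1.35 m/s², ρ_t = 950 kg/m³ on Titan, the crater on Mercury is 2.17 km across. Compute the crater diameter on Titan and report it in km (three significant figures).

The impactor-only factors (d, v, ρ_i) cancel in the ratio, leaving D_Titan/D_Mercury = (g_Titan/g_Mercury)^-0.24 · (ρ_t,Mercury/ρ_t,Titan)^0.313.
(1.35/3.7)^-0.24 = 0.3649^-0.24 = 1.274
(2850/950)^0.313 = 3.000^0.313 = 1.410
Ratio = 1.274 × 1.410 = 1.796
D_Titan = 1.796 × 2.17 km = 3.90 km

D ≈ 3.90 km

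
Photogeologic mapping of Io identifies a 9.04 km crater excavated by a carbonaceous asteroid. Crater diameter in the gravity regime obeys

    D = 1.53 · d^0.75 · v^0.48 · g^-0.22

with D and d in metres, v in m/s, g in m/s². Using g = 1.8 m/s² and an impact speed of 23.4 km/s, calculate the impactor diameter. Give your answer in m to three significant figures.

Rearranging for d: d = [D / (1.53 · 23400^0.48 · 1.8^-0.22)]^(1/0.75).
D = 9040 m.
23400^0.48 = 125.1
1.8^-0.22 = 0.8787
Denominator = 1.53 × 125.1 × 0.8787 = 168.2
D / 168.2 = 9040 / 168.2 = 53.75
d = 53.75^(1/0.75) = 53.75^1.3333 = 202.8 m

d ≈ 203 m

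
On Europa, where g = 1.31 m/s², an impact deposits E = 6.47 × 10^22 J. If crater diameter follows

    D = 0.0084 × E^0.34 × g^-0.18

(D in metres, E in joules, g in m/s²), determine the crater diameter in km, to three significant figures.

D ≈ 456 km

E^0.34 = (6.47 × 10^22)^0.34 = 5.698 × 10^7
g^-0.18 = 1.31^-0.18 = 0.9526
D = 0.0084 × 5.698 × 10^7 × 0.9526 = 4.559 × 10^5 m
   = 455.9 km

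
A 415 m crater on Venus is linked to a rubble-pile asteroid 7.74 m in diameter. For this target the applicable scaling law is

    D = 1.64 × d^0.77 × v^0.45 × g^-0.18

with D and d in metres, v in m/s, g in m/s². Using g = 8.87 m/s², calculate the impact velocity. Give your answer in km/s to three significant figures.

v ≈ 15.8 km/s

Rearranging for v: v = [D / (1.64 · 7.74^0.77 · 8.87^-0.18)]^(1/0.45).
7.74^0.77 = 4.834
8.87^-0.18 = 0.6751
Denominator = 1.64 × 4.834 × 0.6751 = 5.352
D / 5.352 = 415 / 5.352 = 77.54
v = 77.54^(1/0.45) = 77.54^2.2222 = 15809 m/s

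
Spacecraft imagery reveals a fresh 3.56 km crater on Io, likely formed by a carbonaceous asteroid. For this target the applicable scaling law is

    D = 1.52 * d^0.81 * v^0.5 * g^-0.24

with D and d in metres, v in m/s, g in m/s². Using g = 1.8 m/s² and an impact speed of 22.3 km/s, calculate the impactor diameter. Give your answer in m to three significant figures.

Rearranging for d: d = [D / (1.52 · 22300^0.5 · 1.8^-0.24)]^(1/0.81).
D = 3560 m.
22300^0.5 = 149.3
1.8^-0.24 = 0.8684
Denominator = 1.52 × 149.3 × 0.8684 = 197.1
D / 197.1 = 3560 / 197.1 = 18.06
d = 18.06^(1/0.81) = 18.06^1.2346 = 35.61 m

d ≈ 35.6 m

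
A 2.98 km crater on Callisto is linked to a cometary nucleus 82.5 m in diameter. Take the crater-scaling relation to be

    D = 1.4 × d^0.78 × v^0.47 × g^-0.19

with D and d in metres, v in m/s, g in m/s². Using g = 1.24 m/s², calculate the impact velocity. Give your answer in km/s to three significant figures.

Rearranging for v: v = [D / (1.4 · 82.5^0.78 · 1.24^-0.19)]^(1/0.47).
D = 2980 m.
82.5^0.78 = 31.25
1.24^-0.19 = 0.9600
Denominator = 1.4 × 31.25 × 0.9600 = 42.00
D / 42.00 = 2980 / 42.00 = 70.95
v = 70.95^(1/0.47) = 70.95^2.1277 = 8675 m/s

v ≈ 8.68 km/s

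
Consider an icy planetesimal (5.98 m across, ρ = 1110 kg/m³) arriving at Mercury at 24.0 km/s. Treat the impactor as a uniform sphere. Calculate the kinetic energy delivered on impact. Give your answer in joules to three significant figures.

E ≈ 3.58 × 10^13 J

v = 24000 m/s.
Mass m = (π/6) ρ d³ = (π/6) × 1110 × (5.98)³ = 1.243 × 10^5 kg
E = ½ m v² = 0.5 × 1.243 × 10^5 × (24000)² = 3.580 × 10^13 J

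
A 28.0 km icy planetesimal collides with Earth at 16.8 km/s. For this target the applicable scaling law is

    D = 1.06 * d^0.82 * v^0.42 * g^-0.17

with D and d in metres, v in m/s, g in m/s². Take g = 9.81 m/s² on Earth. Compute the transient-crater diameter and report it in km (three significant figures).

D ≈ 190 km

In SI units: d = 28000 m, v = 16800 m/s.
d^0.82 = 28000^0.82 = 4433
v^0.42 = 16800^0.42 = 59.52
g^-0.17 = 9.81^-0.17 = 0.6783
D = 1.06 × 4433 × 59.52 × 0.6783 = 1.897 × 10^5 m
   = 189.7 km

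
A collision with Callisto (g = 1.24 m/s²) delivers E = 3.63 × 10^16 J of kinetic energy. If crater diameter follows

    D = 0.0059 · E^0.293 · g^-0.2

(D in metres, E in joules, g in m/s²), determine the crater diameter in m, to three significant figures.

E^0.293 = (3.63 × 10^16)^0.293 = 7.113 × 10^4
g^-0.2 = 1.24^-0.2 = 0.9579
D = 0.0059 × 7.113 × 10^4 × 0.9579 = 402.0 m

D ≈ 402 m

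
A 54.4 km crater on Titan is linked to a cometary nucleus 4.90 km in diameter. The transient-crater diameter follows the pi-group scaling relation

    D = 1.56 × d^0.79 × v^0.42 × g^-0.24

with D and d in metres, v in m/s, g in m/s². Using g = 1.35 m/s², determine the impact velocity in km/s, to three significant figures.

Rearranging for v: v = [D / (1.56 · 4900^0.79 · 1.35^-0.24)]^(1/0.42).
D = 54400 m.
4900^0.79 = 822.7
1.35^-0.24 = 0.9305
Denominator = 1.56 × 822.7 × 0.9305 = 1194
D / 1194 = 54400 / 1194 = 45.56
v = 45.56^(1/0.42) = 45.56^2.381 = 8894 m/s

v ≈ 8.89 km/s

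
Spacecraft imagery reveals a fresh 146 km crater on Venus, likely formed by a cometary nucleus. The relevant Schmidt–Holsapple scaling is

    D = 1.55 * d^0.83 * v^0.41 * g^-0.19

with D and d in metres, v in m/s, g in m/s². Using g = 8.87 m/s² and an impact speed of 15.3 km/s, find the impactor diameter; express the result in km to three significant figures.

d ≈ 13.9 km

Rearranging for d: d = [D / (1.55 · 15300^0.41 · 8.87^-0.19)]^(1/0.83).
D = 146000 m.
15300^0.41 = 51.97
8.87^-0.19 = 0.6605
Denominator = 1.55 × 51.97 × 0.6605 = 53.21
D / 53.21 = 146000 / 53.21 = 2744
d = 2744^(1/0.83) = 2744^1.2048 = 13886 m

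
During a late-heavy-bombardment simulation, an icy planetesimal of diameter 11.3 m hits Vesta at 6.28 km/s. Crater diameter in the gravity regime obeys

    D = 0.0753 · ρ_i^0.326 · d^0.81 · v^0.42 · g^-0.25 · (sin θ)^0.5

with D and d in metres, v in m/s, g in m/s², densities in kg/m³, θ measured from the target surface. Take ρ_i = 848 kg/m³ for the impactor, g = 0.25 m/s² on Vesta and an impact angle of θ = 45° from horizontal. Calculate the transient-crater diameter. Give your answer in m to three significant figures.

In SI units: v = 6280 m/s.
ρ_i^0.326 = 848^0.326 = 9.009
d^0.81 = 11.3^0.81 = 7.128
v^0.42 = 6280^0.42 = 39.37
g^-0.25 = 0.25^-0.25 = 1.414
(sin 45°)^0.5 = 0.7071^0.5 = 0.8409
D = 0.0753 × 9.009 × 7.128 × 39.37 × 1.414 × 0.8409 = 226.4 m

D ≈ 226 m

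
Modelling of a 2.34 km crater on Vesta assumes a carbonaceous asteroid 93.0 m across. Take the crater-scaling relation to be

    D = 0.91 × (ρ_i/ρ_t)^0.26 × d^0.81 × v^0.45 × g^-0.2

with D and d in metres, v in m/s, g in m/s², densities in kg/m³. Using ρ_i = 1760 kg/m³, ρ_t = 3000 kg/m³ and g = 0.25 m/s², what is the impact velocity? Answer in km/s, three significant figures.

v ≈ 7.96 km/s

Rearranging for v: v = [D / (0.91 · (1760/3000)^0.26 · 93^0.81 · 0.25^-0.2)]^(1/0.45).
D = 2340 m.
(1760/3000)^0.26 = 0.8705
93^0.81 = 39.31
0.25^-0.2 = 1.320
Denominator = 0.91 × 0.8705 × 39.31 × 1.320 = 41.10
D / 41.10 = 2340 / 41.10 = 56.93
v = 56.93^(1/0.45) = 56.93^2.2222 = 7956 m/s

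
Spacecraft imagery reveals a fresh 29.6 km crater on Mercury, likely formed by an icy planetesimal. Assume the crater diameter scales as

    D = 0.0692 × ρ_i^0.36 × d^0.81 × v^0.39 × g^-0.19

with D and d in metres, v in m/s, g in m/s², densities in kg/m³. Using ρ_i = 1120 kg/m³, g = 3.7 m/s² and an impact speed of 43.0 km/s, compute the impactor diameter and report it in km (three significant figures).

Rearranging for d: d = [D / (0.0692 · 1120^0.36 · 43000^0.39 · 3.7^-0.19)]^(1/0.81).
D = 29600 m.
1120^0.36 = 12.52
43000^0.39 = 64.13
3.7^-0.19 = 0.7799
Denominator = 0.0692 × 12.52 × 64.13 × 0.7799 = 43.33
D / 43.33 = 29600 / 43.33 = 683.1
d = 683.1^(1/0.81) = 683.1^1.2346 = 3158 m

d ≈ 3.16 km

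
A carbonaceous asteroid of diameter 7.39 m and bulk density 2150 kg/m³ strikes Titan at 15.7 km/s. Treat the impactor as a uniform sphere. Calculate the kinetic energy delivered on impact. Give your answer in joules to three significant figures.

E ≈ 5.60 × 10^13 J

v = 15700 m/s.
Mass m = (π/6) ρ d³ = (π/6) × 2150 × (7.39)³ = 4.543 × 10^5 kg
E = ½ m v² = 0.5 × 4.543 × 10^5 × (15700)² = 5.599 × 10^13 J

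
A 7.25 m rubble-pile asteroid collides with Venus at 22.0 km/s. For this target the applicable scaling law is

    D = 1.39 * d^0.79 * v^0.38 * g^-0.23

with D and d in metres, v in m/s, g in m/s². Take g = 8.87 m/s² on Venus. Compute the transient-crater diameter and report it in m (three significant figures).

In SI units: v = 22000 m/s.
d^0.79 = 7.25^0.79 = 4.783
v^0.38 = 22000^0.38 = 44.68
g^-0.23 = 8.87^-0.23 = 0.6053
D = 1.39 × 4.783 × 44.68 × 0.6053 = 179.8 m

D ≈ 180 m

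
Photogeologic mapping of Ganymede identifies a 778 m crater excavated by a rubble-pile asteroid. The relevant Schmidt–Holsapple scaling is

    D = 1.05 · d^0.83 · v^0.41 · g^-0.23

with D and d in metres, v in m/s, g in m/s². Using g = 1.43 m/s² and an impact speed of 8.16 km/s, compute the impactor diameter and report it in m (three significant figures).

d ≈ 37.0 m

Rearranging for d: d = [D / (1.05 · 8160^0.41 · 1.43^-0.23)]^(1/0.83).
8160^0.41 = 40.16
1.43^-0.23 = 0.9210
Denominator = 1.05 × 40.16 × 0.9210 = 38.84
D / 38.84 = 778 / 38.84 = 20.03
d = 20.03^(1/0.83) = 20.03^1.2048 = 37.01 m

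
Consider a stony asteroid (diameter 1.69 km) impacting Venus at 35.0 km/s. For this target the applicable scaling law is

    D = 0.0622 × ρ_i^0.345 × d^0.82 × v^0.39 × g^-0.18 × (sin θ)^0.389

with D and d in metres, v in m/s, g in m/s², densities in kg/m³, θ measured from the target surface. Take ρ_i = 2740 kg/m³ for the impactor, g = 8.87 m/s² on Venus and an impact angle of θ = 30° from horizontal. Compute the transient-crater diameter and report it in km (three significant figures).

D ≈ 12.9 km

In SI units: d = 1690 m, v = 35000 m/s.
ρ_i^0.345 = 2740^0.345 = 15.35
d^0.82 = 1690^0.82 = 443.5
v^0.39 = 35000^0.39 = 59.18
g^-0.18 = 8.87^-0.18 = 0.6751
(sin 30°)^0.389 = 0.5000^0.389 = 0.7637
D = 0.0622 × 15.35 × 443.5 × 59.18 × 0.6751 × 0.7637 = 12920 m
   = 12.92 km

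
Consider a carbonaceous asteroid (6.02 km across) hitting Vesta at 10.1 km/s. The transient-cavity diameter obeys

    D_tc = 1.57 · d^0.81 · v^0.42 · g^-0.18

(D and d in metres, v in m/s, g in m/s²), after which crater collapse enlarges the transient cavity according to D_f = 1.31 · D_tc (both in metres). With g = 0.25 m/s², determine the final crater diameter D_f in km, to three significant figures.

D_f ≈ 146 km

In SI: d = 6020 m, v = 10100 m/s.
d^0.81 = 6020^0.81 = 1152
v^0.42 = 10100^0.42 = 48.06
g^-0.18 = 0.25^-0.18 = 1.283
D_tc = 1.57 × 1152 × 48.06 × 1.283 = 1.115 × 10^5 m
D_f = 1.31 × 1.115 × 10^5 = 1.461 × 10^5 m
     = 146.1 km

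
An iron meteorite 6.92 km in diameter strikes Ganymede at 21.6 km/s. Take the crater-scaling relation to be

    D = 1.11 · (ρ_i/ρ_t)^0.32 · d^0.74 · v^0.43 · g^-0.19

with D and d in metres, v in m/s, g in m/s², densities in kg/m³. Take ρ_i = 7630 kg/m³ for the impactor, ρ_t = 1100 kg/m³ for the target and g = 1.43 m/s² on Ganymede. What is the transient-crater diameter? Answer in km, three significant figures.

In SI units: d = 6920 m, v = 21600 m/s.
(ρ_i/ρ_t)^0.32 = (7630/1100)^0.32 = 1.858
d^0.74 = 6920^0.74 = 694.5
v^0.43 = 21600^0.43 = 73.08
g^-0.19 = 1.43^-0.19 = 0.9343
D = 1.11 × 1.858 × 694.5 × 73.08 × 0.9343 = 97797 m
   = 97.80 km

D ≈ 97.8 km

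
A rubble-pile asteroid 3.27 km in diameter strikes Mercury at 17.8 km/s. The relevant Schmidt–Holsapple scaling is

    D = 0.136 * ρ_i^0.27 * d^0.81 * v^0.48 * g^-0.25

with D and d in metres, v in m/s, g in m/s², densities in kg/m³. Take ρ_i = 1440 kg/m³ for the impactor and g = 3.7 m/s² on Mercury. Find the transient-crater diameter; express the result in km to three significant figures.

D ≈ 53.9 km

In SI units: d = 3270 m, v = 17800 m/s.
ρ_i^0.27 = 1440^0.27 = 7.125
d^0.81 = 3270^0.81 = 702.7
v^0.48 = 17800^0.48 = 109.7
g^-0.25 = 3.7^-0.25 = 0.7210
D = 0.136 × 7.125 × 702.7 × 109.7 × 0.7210 = 53856 m
   = 53.86 km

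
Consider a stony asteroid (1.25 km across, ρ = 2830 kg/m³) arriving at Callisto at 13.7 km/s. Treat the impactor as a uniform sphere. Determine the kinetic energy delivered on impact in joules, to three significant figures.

d = 1250 m; v = 13700 m/s.
Mass m = (π/6) ρ d³ = (π/6) × 2830 × (1250)³ = 2.894 × 10^12 kg
E = ½ m v² = 0.5 × 2.894 × 10^12 × (13700)² = 2.716 × 10^20 J

E ≈ 2.72 × 10^20 J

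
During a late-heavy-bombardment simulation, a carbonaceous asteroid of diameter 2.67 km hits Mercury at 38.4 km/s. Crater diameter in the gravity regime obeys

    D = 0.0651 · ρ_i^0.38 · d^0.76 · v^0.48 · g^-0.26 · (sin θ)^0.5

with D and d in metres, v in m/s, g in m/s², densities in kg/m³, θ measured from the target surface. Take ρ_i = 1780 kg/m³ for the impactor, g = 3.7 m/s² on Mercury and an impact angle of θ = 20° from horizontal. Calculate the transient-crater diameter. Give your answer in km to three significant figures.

D ≈ 29.7 km

In SI units: d = 2670 m, v = 38400 m/s.
ρ_i^0.38 = 1780^0.38 = 17.19
d^0.76 = 2670^0.76 = 401.9
v^0.48 = 38400^0.48 = 158.7
g^-0.26 = 3.7^-0.26 = 0.7117
(sin 20°)^0.5 = 0.3420^0.5 = 0.5848
D = 0.0651 × 17.19 × 401.9 × 158.7 × 0.7117 × 0.5848 = 29707 m
   = 29.71 km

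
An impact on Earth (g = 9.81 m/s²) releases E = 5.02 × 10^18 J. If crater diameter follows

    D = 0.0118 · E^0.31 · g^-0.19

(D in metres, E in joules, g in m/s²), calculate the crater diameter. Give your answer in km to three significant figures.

D ≈ 4.79 km

E^0.31 = (5.02 × 10^18)^0.31 = 6.269 × 10^5
g^-0.19 = 9.81^-0.19 = 0.6480
D = 0.0118 × 6.269 × 10^5 × 0.6480 = 4794 m
   = 4.794 km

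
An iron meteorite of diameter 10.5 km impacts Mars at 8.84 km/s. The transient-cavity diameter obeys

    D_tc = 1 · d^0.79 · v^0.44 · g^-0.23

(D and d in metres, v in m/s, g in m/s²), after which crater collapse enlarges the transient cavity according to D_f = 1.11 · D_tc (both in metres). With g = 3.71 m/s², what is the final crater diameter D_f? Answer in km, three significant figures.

D_f ≈ 67.2 km

In SI: d = 10500 m, v = 8840 m/s.
d^0.79 = 10500^0.79 = 1502
v^0.44 = 8840^0.44 = 54.51
g^-0.23 = 3.71^-0.23 = 0.7397
D_tc = 1 × 1502 × 54.51 × 0.7397 = 60560 m
D_f = 1.11 × 60560 = 67222 m
     = 67.22 km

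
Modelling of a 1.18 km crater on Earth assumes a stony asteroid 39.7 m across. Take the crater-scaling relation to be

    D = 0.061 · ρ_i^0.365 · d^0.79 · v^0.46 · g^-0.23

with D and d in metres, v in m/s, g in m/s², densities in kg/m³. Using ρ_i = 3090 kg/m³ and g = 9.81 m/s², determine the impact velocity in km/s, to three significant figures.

Rearranging for v: v = [D / (0.061 · 3090^0.365 · 39.7^0.79 · 9.81^-0.23)]^(1/0.46).
D = 1180 m.
3090^0.365 = 18.79
39.7^0.79 = 18.33
9.81^-0.23 = 0.5914
Denominator = 0.061 × 18.79 × 18.33 × 0.5914 = 12.43
D / 12.43 = 1180 / 12.43 = 94.93
v = 94.93^(1/0.46) = 94.93^2.1739 = 19892 m/s

v ≈ 19.9 km/s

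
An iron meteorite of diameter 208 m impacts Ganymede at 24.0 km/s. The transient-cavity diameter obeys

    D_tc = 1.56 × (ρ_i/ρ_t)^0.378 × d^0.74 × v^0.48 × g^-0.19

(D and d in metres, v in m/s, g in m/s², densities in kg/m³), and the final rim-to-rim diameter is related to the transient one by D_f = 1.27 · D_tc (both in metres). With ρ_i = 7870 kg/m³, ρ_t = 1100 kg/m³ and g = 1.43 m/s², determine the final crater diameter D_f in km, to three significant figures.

v = 24000 m/s.
(ρ_i/ρ_t)^0.378 = (7870/1100)^0.378 = 2.104
d^0.74 = 208^0.74 = 51.92
v^0.48 = 24000^0.48 = 126.6
g^-0.19 = 1.43^-0.19 = 0.9343
D_tc = 1.56 × 2.104 × 51.92 × 126.6 × 0.9343 = 20160 m
D_f = 1.27 × 20160 = 25603 m
     = 25.60 km

D_f ≈ 25.6 km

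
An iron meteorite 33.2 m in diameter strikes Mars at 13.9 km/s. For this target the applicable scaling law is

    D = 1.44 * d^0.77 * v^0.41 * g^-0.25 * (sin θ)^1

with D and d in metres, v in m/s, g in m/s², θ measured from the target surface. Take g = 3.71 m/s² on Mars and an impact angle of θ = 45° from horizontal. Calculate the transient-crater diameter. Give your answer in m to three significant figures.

In SI units: v = 13900 m/s.
d^0.77 = 33.2^0.77 = 14.83
v^0.41 = 13900^0.41 = 49.96
g^-0.25 = 3.71^-0.25 = 0.7205
(sin 45°)^1 = 0.7071^1 = 0.7071
D = 1.44 × 14.83 × 49.96 × 0.7205 × 0.7071 = 543.6 m

D ≈ 544 m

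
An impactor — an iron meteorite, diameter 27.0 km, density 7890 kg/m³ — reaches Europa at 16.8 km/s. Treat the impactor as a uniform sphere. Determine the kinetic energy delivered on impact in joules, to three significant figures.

E ≈ 1.15 × 10^25 J

d = 27000 m; v = 16800 m/s.
Mass m = (π/6) ρ d³ = (π/6) × 7890 × (27000)³ = 8.131 × 10^16 kg
E = ½ m v² = 0.5 × 8.131 × 10^16 × (16800)² = 1.147 × 10^25 J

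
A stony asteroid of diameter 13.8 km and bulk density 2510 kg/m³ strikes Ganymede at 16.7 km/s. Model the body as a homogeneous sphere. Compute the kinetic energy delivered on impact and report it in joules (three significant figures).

d = 13800 m; v = 16700 m/s.
Mass m = (π/6) ρ d³ = (π/6) × 2510 × (13800)³ = 3.454 × 10^15 kg
E = ½ m v² = 0.5 × 3.454 × 10^15 × (16700)² = 4.816 × 10^23 J

E ≈ 4.82 × 10^23 J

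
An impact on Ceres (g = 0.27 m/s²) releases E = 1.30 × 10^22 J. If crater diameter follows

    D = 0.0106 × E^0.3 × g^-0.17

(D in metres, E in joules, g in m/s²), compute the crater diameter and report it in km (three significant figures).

E^0.3 = (1.30 × 10^22)^0.3 = 4.307 × 10^6
g^-0.17 = 0.27^-0.17 = 1.249
D = 0.0106 × 4.307 × 10^6 × 1.249 = 57022 m
   = 57.02 km

D ≈ 57.0 km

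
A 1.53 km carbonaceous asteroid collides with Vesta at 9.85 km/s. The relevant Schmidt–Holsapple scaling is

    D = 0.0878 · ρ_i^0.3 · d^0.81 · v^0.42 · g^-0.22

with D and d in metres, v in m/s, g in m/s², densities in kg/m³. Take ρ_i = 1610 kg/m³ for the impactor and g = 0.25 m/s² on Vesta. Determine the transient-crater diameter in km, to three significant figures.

In SI units: d = 1530 m, v = 9850 m/s.
ρ_i^0.3 = 1610^0.3 = 9.163
d^0.81 = 1530^0.81 = 379.8
v^0.42 = 9850^0.42 = 47.56
g^-0.22 = 0.25^-0.22 = 1.357
D = 0.0878 × 9.163 × 379.8 × 47.56 × 1.357 = 19720 m
   = 19.72 km

D ≈ 19.7 km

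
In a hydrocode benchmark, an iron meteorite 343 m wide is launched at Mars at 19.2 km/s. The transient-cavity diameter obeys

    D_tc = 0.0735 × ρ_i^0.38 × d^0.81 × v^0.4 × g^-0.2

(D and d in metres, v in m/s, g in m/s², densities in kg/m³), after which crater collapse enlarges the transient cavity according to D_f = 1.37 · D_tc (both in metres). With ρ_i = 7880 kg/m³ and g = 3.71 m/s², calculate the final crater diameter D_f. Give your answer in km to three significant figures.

D_f ≈ 13.7 km

v = 19200 m/s.
ρ_i^0.38 = 7880^0.38 = 30.25
d^0.81 = 343^0.81 = 113.1
v^0.4 = 19200^0.4 = 51.68
g^-0.2 = 3.71^-0.2 = 0.7694
D_tc = 0.0735 × 30.25 × 113.1 × 51.68 × 0.7694 = 9999 m
D_f = 1.37 × 9999 = 13699 m
     = 13.70 km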